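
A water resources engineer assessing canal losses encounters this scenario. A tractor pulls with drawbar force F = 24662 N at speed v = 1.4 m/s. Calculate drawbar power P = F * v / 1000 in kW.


P = F * v / 1000
  = 24662 * 1.4 / 1000
  = 34526.80 / 1000
  = 34.53 kW


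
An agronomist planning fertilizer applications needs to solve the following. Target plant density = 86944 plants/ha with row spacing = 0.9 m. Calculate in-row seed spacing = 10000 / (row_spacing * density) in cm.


spacing = 10000 / (row_sp * density)
        = 10000 / (0.9 * 86944)
        = 10000 / 78249.60
        = 0.12780 m = 12.78 cm


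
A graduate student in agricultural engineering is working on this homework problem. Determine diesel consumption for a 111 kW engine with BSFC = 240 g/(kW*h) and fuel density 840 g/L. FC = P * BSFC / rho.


FC = P * BSFC / rho_fuel
   = 111 * 240 / 840
   = 26640 / 840
   = 31.71 L/h


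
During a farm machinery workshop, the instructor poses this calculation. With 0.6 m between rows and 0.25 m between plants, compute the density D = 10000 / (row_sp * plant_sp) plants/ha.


D = 10000 / (row_sp * plant_sp)
  = 10000 / (0.6 * 0.25)
  = 10000 / 0.1500
  = 66666.67 plants/ha


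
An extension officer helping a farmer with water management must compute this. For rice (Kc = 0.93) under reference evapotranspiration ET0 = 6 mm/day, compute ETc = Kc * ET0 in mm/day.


ETc = Kc * ET0
    = 0.93 * 6
    = 5.58 mm/day


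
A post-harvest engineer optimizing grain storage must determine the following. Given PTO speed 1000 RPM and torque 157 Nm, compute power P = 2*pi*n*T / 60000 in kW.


P = 2*pi*n*T / 60000
  = 2*pi * 1000 * 157 / 60000
  = 986460.09 / 60000
  = 16.44 kW


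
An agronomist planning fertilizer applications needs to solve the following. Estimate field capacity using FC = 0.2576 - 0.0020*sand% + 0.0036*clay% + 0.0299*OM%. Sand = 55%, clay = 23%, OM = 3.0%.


FC = 0.2576 - 0.0020*55 + 0.0036*23 + 0.0299*3.0
   = 0.2576 - 0.1100 + 0.0828 + 0.0897
   = 0.3201


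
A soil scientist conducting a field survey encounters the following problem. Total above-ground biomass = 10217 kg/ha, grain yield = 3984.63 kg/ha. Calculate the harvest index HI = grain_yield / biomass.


HI = grain_yield / biomass
   = 3984.63 / 10217
   = 0.39


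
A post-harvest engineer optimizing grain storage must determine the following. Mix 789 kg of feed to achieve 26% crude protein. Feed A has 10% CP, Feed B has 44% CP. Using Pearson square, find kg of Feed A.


parts_A = CP_b - target = 44 - 26 = 18
parts_B = target - CP_a = 26 - 10 = 16
total_parts = 18 + 16 = 34
Feed A = 789 * 18 / 34 = 417.71 kg
Feed B = 789 * 16 / 34 = 371.29 kg

417.71 kg


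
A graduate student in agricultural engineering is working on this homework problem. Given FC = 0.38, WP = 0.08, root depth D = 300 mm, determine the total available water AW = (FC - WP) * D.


AW = (FC - WP) * D
   = (0.38 - 0.08) * 300
   = 0.30 * 300
   = 90 mm


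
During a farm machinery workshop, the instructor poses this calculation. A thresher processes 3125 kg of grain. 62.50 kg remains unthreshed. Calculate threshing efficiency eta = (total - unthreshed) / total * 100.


eta = (total - unthreshed) / total * 100
    = (3125 - 62.50) / 3125 * 100
    = 3062.50 / 3125 * 100
    = 98%


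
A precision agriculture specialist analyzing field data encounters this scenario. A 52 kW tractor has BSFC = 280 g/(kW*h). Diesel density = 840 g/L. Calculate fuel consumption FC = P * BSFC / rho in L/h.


FC = P * BSFC / rho_fuel
   = 52 * 280 / 840
   = 14560 / 840
   = 17.33 L/h


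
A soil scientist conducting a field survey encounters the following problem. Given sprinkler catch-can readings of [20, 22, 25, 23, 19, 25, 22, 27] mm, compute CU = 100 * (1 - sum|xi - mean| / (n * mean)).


xbar = 183 / 8 = 22.875
sum|xi - xbar| = 17
CU = 100 * (1 - 17 / (8 * 22.875))
   = 100 * (1 - 0.0929)
   = 90.71%


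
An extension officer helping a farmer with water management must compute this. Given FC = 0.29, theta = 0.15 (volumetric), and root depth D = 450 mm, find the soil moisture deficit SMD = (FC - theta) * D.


SMD = (FC - theta) * D
    = (0.29 - 0.15) * 450
    = 0.140 * 450
    = 63 mm


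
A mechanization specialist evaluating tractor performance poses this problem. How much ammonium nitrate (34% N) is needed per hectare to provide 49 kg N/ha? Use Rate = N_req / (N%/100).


Rate = N_required / (N_content / 100)
     = 49 / (34 / 100)
     = 49 / 0.34
     = 144.12 kg/ha


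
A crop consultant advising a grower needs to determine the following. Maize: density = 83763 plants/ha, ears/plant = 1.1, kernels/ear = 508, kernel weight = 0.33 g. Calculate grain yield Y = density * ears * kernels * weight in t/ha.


Y = density * ears * kernels * kw
  = 83763 * 1.1 * 508 * 0.33 g/ha
  = 15446232.25 g/ha
  = 15446.23 kg/ha = 15.45 t/ha


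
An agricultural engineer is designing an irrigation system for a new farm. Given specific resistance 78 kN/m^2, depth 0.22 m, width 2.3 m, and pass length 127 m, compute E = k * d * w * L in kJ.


E = k * d * w * L
  = 78 * 0.22 * 2.3 * 127
  = 5012.44 kJ


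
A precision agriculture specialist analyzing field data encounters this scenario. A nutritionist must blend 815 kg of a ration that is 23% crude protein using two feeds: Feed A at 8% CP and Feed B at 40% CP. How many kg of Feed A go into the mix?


parts_A = CP_b - target = 40 - 23 = 17
parts_B = target - CP_a = 23 - 8 = 15
total_parts = 17 + 15 = 32
Feed A = 815 * 17 / 32 = 432.97 kg
Feed B = 815 * 15 / 32 = 382.03 kg

432.97 kg


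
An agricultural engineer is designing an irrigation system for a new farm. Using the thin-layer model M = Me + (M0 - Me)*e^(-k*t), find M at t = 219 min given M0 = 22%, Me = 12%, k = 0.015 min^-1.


M = Me + (M0 - Me) * e^(-k*t)
  = 12 + (22 - 12) * e^(-0.015*219)
  = 12 + 10 * e^(-3.285)
  = 12 + 10 * 0.03744
  = 12 + 0.3744
  = 12.37%


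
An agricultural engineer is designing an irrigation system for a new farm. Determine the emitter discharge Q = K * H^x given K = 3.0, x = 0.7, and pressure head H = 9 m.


Q = K * H^x
  = 3.0 * 9^0.7
  = 3.0 * 4.6555
  = 13.97 L/h


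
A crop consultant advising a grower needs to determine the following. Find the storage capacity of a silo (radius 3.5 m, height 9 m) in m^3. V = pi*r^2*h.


V = pi * r^2 * h
  = pi * 3.5^2 * 9
  = pi * 12.25 * 9
  = 346.36 m^3


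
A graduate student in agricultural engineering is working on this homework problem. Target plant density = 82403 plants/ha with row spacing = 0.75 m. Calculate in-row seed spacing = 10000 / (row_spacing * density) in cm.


spacing = 10000 / (row_sp * density)
        = 10000 / (0.75 * 82403)
        = 10000 / 61802.25
        = 0.16181 m = 16.18 cm


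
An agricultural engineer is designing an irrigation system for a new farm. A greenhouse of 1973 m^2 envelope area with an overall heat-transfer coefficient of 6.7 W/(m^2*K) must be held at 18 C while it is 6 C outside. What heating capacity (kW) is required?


dT = 18 - (6) = 12 K
Q = U * A * dT
  = 6.7 * 1973 * 12
  = 158629.20 W = 158.63 kW


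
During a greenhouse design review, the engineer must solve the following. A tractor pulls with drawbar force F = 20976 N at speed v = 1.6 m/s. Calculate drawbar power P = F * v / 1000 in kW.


P = F * v / 1000
  = 20976 * 1.6 / 1000
  = 33561.60 / 1000
  = 33.56 kW


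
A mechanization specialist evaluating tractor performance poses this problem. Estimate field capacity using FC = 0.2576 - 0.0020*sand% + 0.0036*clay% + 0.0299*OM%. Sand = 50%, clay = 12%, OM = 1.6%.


FC = 0.2576 - 0.0020*50 + 0.0036*12 + 0.0299*1.6
   = 0.2576 - 0.1000 + 0.0432 + 0.0478
   = 0.2486


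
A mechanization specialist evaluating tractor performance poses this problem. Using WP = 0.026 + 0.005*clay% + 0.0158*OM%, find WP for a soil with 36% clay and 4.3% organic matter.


WP = 0.026 + 0.005*36 + 0.0158*4.3
   = 0.026 + 0.1800 + 0.0679
   = 0.2739


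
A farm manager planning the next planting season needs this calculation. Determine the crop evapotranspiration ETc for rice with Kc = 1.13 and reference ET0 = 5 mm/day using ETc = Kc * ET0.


ETc = Kc * ET0
    = 1.13 * 5
    = 5.65 mm/day


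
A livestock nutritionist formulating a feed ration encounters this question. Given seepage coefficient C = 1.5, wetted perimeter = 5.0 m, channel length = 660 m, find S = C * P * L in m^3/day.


S = C * P * L
  = 1.5 * 5.0 * 660
  = 4950 m^3/day


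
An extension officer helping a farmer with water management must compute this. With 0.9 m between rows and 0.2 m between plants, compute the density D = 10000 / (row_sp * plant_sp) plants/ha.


D = 10000 / (row_sp * plant_sp)
  = 10000 / (0.9 * 0.2)
  = 10000 / 0.1800
  = 55555.56 plants/ha


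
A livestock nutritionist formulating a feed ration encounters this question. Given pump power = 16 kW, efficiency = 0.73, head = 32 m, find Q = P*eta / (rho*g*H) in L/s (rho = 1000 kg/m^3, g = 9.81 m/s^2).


Q = (P * 1000 * eta) / (rho * g * H)
  = (16 * 1000 * 0.73) / (1000 * 9.81 * 32)
  = 11680 / 313920
  = 0.03721 m^3/s = 37.21 L/s


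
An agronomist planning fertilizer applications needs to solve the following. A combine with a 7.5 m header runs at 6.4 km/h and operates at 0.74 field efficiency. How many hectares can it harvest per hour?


C = w * v * eta_f / 10
  = 7.5 * 6.4 * 0.74 / 10
  = 35.52 / 10
  = 3.55 ha/h


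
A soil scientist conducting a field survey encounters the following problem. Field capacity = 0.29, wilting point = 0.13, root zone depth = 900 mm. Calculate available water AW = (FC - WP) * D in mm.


AW = (FC - WP) * D
   = (0.29 - 0.13) * 900
   = 0.16 * 900
   = 144 mm


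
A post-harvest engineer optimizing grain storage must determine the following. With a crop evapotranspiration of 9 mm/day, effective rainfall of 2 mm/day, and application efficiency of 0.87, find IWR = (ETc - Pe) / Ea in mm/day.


IWR = (ETc - Pe) / Ea
    = (9 - 2) / 0.87
    = 7 / 0.87
    = 8.05 mm/day


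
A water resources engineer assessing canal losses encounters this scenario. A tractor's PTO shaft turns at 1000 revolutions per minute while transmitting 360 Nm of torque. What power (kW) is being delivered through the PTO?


P = 2*pi*n*T / 60000
  = 2*pi * 1000 * 360 / 60000
  = 2261946.71 / 60000
  = 37.70 kW


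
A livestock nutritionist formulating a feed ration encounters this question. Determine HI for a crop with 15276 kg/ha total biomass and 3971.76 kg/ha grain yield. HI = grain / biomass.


HI = grain_yield / biomass
   = 3971.76 / 15276
   = 0.26


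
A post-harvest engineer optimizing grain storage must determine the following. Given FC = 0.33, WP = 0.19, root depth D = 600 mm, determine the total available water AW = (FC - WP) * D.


AW = (FC - WP) * D
   = (0.33 - 0.19) * 600
   = 0.14 * 600
   = 84 mm


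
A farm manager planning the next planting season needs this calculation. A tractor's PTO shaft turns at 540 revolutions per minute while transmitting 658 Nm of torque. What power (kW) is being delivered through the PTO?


P = 2*pi*n*T / 60000
  = 2*pi * 540 * 658 / 60000
  = 2232541.40 / 60000
  = 37.21 kW


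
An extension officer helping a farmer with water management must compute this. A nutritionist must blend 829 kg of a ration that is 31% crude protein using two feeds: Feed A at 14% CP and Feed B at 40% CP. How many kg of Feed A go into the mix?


parts_A = CP_b - target = 40 - 31 = 9
parts_B = target - CP_a = 31 - 14 = 17
total_parts = 9 + 17 = 26
Feed A = 829 * 9 / 26 = 286.96 kg
Feed B = 829 * 17 / 26 = 542.04 kg

286.96 kg


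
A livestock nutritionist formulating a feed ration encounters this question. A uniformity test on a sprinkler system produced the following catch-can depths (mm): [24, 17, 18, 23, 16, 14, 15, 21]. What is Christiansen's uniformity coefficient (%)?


xbar = 148 / 8 = 18.500
sum|xi - xbar| = 25
CU = 100 * (1 - 25 / (8 * 18.500))
   = 100 * (1 - 0.1689)
   = 83.11%


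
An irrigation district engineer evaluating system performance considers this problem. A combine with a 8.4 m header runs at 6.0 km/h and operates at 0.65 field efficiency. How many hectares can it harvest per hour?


C = w * v * eta_f / 10
  = 8.4 * 6.0 * 0.65 / 10
  = 32.76 / 10
  = 3.28 ha/h


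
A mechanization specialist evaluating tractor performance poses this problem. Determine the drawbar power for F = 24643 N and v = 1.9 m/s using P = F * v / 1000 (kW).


P = F * v / 1000
  = 24643 * 1.9 / 1000
  = 46821.70 / 1000
  = 46.82 kW


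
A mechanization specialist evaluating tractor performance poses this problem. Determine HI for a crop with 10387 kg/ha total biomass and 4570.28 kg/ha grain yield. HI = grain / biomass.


HI = grain_yield / biomass
   = 4570.28 / 10387
   = 0.44


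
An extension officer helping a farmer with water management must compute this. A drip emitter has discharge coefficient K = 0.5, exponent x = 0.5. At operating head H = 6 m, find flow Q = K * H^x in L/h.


Q = K * H^x
  = 0.5 * 6^0.5
  = 0.5 * 2.4495
  = 1.22 L/h


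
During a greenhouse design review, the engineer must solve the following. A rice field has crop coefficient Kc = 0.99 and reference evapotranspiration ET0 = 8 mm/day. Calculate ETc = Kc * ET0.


ETc = Kc * ET0
    = 0.99 * 8
    = 7.92 mm/day


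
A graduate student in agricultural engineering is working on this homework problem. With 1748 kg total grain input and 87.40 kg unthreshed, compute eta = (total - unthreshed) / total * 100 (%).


eta = (total - unthreshed) / total * 100
    = (1748 - 87.40) / 1748 * 100
    = 1660.60 / 1748 * 100
    = 95%


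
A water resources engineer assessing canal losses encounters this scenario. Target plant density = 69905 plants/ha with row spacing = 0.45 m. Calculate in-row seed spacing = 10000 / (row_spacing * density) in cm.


spacing = 10000 / (row_sp * density)
        = 10000 / (0.45 * 69905)
        = 10000 / 31457.25
        = 0.31789 m = 31.79 cm


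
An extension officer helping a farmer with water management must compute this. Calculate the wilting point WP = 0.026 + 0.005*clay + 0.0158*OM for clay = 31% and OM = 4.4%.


WP = 0.026 + 0.005*31 + 0.0158*4.4
   = 0.026 + 0.1550 + 0.0695
   = 0.2505


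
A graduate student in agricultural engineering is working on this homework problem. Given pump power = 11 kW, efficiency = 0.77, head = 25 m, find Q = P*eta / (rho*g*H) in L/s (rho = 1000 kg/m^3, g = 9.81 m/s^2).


Q = (P * 1000 * eta) / (rho * g * H)
  = (11 * 1000 * 0.77) / (1000 * 9.81 * 25)
  = 8470 / 245250
  = 0.03454 m^3/s = 34.54 L/s


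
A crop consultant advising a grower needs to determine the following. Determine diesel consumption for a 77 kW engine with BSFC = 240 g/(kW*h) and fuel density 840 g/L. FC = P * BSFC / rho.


FC = P * BSFC / rho_fuel
   = 77 * 240 / 840
   = 18480 / 840
   = 22 L/h


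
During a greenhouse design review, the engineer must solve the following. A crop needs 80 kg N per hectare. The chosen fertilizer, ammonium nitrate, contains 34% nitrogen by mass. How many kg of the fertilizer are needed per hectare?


Rate = N_required / (N_content / 100)
     = 80 / (34 / 100)
     = 80 / 0.34
     = 235.29 kg/ha


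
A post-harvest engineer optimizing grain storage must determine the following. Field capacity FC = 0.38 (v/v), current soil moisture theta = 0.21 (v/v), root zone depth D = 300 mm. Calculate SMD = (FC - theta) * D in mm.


SMD = (FC - theta) * D
    = (0.38 - 0.21) * 300
    = 0.170 * 300
    = 51 mm


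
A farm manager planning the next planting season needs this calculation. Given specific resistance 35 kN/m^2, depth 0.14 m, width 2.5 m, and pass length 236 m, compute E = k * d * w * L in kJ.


E = k * d * w * L
  = 35 * 0.14 * 2.5 * 236
  = 2891 kJ


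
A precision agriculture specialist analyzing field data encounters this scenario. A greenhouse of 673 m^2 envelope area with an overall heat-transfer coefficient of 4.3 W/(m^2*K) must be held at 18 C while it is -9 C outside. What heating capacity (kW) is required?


dT = 18 - (-9) = 27 K
Q = U * A * dT
  = 4.3 * 673 * 27
  = 78135.30 W = 78.14 kW


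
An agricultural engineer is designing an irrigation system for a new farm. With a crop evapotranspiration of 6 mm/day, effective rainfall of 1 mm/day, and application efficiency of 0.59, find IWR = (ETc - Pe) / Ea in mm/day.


IWR = (ETc - Pe) / Ea
    = (6 - 1) / 0.59
    = 5 / 0.59
    = 8.47 mm/day


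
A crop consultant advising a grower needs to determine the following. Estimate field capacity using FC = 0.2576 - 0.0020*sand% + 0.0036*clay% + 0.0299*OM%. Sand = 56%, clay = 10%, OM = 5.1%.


FC = 0.2576 - 0.0020*56 + 0.0036*10 + 0.0299*5.1
   = 0.2576 - 0.1120 + 0.0360 + 0.1525
   = 0.3341


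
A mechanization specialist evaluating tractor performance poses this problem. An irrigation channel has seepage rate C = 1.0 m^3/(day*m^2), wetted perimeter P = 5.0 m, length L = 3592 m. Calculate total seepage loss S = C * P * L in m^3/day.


S = C * P * L
  = 1.0 * 5.0 * 3592
  = 17960 m^3/day


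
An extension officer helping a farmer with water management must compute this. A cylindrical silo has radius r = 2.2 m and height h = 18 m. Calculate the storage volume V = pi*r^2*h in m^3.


V = pi * r^2 * h
  = pi * 2.2^2 * 18
  = pi * 4.84 * 18
  = 273.70 m^3


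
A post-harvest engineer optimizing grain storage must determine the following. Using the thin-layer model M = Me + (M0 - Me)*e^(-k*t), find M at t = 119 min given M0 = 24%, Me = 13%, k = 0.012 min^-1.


M = Me + (M0 - Me) * e^(-k*t)
  = 13 + (24 - 13) * e^(-0.012*119)
  = 13 + 11 * e^(-1.428)
  = 13 + 11 * 0.23979
  = 13 + 2.6377
  = 15.64%


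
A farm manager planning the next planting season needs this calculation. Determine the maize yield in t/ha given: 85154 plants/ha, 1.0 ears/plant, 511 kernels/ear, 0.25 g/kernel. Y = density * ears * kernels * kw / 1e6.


Y = density * ears * kernels * kw
  = 85154 * 1.0 * 511 * 0.25 g/ha
  = 10878423.50 g/ha
  = 10878.42 kg/ha = 10.88 t/ha


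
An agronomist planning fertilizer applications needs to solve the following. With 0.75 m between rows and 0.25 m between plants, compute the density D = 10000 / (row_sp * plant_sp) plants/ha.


D = 10000 / (row_sp * plant_sp)
  = 10000 / (0.75 * 0.25)
  = 10000 / 0.1875
  = 53333.33 plants/ha


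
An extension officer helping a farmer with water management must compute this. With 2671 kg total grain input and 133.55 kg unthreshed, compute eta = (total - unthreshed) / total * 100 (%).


eta = (total - unthreshed) / total * 100
    = (2671 - 133.55) / 2671 * 100
    = 2537.45 / 2671 * 100
    = 95%


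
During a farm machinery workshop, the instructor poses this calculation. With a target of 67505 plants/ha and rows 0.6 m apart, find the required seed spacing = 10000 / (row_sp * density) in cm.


spacing = 10000 / (row_sp * density)
        = 10000 / (0.6 * 67505)
        = 10000 / 40503
        = 0.24690 m = 24.69 cm


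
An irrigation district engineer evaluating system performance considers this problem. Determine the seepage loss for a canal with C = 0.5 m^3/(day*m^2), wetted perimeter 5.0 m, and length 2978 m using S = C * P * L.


S = C * P * L
  = 0.5 * 5.0 * 2978
  = 7445 m^3/day


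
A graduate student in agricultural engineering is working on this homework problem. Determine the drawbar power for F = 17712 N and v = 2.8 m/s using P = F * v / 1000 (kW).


P = F * v / 1000
  = 17712 * 2.8 / 1000
  = 49593.60 / 1000
  = 49.59 kW


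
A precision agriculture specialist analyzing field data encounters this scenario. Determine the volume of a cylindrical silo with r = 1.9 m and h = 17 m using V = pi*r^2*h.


V = pi * r^2 * h
  = pi * 1.9^2 * 17
  = pi * 3.61 * 17
  = 192.80 m^3


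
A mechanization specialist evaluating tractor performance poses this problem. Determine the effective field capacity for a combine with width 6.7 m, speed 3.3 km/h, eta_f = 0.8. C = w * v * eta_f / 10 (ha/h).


C = w * v * eta_f / 10
  = 6.7 * 3.3 * 0.8 / 10
  = 17.69 / 10
  = 1.77 ha/h


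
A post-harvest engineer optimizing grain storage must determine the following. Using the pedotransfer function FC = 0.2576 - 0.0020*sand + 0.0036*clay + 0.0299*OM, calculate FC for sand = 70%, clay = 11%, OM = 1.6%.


FC = 0.2576 - 0.0020*70 + 0.0036*11 + 0.0299*1.6
   = 0.2576 - 0.1400 + 0.0396 + 0.0478
   = 0.2050


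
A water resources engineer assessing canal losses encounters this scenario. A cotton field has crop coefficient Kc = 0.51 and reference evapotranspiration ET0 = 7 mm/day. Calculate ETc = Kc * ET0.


ETc = Kc * ET0
    = 0.51 * 7
    = 3.57 mm/day


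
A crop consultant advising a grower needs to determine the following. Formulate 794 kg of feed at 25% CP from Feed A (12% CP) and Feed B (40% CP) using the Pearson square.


parts_A = CP_b - target = 40 - 25 = 15
parts_B = target - CP_a = 25 - 12 = 13
total_parts = 15 + 13 = 28
Feed A = 794 * 15 / 28 = 425.36 kg
Feed B = 794 * 13 / 28 = 368.64 kg

425.36 kg


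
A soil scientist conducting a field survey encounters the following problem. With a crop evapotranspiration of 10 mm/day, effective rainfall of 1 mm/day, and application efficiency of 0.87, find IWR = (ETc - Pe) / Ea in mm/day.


IWR = (ETc - Pe) / Ea
    = (10 - 1) / 0.87
    = 9 / 0.87
    = 10.34 mm/day


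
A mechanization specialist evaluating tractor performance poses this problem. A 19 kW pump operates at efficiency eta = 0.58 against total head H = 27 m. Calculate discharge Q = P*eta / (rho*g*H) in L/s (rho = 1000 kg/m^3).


Q = (P * 1000 * eta) / (rho * g * H)
  = (19 * 1000 * 0.58) / (1000 * 9.81 * 27)
  = 11020 / 264870
  = 0.04161 m^3/s = 41.61 L/s


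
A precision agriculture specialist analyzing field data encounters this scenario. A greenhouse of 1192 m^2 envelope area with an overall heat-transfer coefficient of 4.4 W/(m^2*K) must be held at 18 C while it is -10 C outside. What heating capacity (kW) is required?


dT = 18 - (-10) = 28 K
Q = U * A * dT
  = 4.4 * 1192 * 28
  = 146854.40 W = 146.85 kW


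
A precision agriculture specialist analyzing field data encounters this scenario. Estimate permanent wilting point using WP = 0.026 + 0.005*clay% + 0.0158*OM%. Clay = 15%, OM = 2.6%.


WP = 0.026 + 0.005*15 + 0.0158*2.6
   = 0.026 + 0.0750 + 0.0411
   = 0.1421


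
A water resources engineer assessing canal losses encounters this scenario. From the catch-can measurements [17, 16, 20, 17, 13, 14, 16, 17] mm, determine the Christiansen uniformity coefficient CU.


xbar = 130 / 8 = 16.250
sum|xi - xbar| = 12
CU = 100 * (1 - 12 / (8 * 16.250))
   = 100 * (1 - 0.0923)
   = 90.77%


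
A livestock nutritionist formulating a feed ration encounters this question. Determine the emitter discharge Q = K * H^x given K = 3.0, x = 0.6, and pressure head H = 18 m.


Q = K * H^x
  = 3.0 * 18^0.6
  = 3.0 * 5.6645
  = 16.99 L/h


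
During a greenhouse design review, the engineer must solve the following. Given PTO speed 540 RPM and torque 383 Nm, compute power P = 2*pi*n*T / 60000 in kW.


P = 2*pi*n*T / 60000
  = 2*pi * 540 * 383 / 60000
  = 1299488.39 / 60000
  = 21.66 kW


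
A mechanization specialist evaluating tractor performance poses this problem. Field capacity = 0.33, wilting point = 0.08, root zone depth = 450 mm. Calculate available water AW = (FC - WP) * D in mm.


AW = (FC - WP) * D
   = (0.33 - 0.08) * 450
   = 0.25 * 450
   = 112.50 mm


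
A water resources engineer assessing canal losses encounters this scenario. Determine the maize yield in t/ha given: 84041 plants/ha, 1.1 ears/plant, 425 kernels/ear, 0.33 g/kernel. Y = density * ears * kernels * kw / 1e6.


Y = density * ears * kernels * kw
  = 84041 * 1.1 * 425 * 0.33 g/ha
  = 12965425.28 g/ha
  = 12965.43 kg/ha = 12.97 t/ha


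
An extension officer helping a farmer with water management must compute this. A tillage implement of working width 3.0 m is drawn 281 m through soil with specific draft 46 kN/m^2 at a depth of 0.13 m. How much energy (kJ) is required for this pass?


E = k * d * w * L
  = 46 * 0.13 * 3.0 * 281
  = 5041.14 kJ


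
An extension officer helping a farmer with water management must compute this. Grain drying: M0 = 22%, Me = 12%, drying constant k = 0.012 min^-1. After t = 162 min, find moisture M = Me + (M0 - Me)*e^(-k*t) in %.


M = Me + (M0 - Me) * e^(-k*t)
  = 12 + (22 - 12) * e^(-0.012*162)
  = 12 + 10 * e^(-1.944)
  = 12 + 10 * 0.14313
  = 12 + 1.4313
  = 13.43%


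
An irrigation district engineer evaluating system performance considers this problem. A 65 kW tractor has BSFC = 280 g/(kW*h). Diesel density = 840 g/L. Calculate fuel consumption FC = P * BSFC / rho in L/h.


FC = P * BSFC / rho_fuel
   = 65 * 280 / 840
   = 18200 / 840
   = 21.67 L/h


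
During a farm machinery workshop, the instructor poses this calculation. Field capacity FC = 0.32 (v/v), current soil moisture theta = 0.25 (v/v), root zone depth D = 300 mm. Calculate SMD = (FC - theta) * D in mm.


SMD = (FC - theta) * D
    = (0.32 - 0.25) * 300
    = 0.070 * 300
    = 21 mm


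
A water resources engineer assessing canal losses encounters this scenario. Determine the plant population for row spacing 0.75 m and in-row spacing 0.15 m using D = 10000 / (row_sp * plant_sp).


D = 10000 / (row_sp * plant_sp)
  = 10000 / (0.75 * 0.15)
  = 10000 / 0.1125
  = 88888.89 plants/ha


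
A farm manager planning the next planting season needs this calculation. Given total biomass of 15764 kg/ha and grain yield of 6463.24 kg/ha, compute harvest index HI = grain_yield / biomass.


HI = grain_yield / biomass
   = 6463.24 / 15764
   = 0.41


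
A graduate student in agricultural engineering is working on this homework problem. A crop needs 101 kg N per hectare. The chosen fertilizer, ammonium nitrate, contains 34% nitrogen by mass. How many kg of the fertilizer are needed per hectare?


Rate = N_required / (N_content / 100)
     = 101 / (34 / 100)
     = 101 / 0.34
     = 297.06 kg/ha


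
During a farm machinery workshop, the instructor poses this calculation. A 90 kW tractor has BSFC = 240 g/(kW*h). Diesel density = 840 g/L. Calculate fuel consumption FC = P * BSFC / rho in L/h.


FC = P * BSFC / rho_fuel
   = 90 * 240 / 840
   = 21600 / 840
   = 25.71 L/h


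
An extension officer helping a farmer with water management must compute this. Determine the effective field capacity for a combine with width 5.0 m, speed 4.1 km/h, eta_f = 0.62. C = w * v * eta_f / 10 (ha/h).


C = w * v * eta_f / 10
  = 5.0 * 4.1 * 0.62 / 10
  = 12.71 / 10
  = 1.27 ha/h


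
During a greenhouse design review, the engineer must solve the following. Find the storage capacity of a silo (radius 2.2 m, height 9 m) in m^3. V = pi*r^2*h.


V = pi * r^2 * h
  = pi * 2.2^2 * 9
  = pi * 4.84 * 9
  = 136.85 m^3


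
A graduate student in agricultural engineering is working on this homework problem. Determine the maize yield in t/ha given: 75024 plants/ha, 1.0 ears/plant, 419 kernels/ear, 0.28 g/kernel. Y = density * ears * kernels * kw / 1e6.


Y = density * ears * kernels * kw
  = 75024 * 1.0 * 419 * 0.28 g/ha
  = 8801815.68 g/ha
  = 8801.82 kg/ha = 8.80 t/ha


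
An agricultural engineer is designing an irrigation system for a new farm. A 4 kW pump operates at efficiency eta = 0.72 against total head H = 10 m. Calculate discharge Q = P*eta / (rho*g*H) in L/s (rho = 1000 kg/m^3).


Q = (P * 1000 * eta) / (rho * g * H)
  = (4 * 1000 * 0.72) / (1000 * 9.81 * 10)
  = 2880 / 98100
  = 0.02936 m^3/s = 29.36 L/s


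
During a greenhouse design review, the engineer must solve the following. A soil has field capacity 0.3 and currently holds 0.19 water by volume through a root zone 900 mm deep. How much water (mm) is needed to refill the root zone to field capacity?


SMD = (FC - theta) * D
    = (0.3 - 0.19) * 900
    = 0.110 * 900
    = 99 mm


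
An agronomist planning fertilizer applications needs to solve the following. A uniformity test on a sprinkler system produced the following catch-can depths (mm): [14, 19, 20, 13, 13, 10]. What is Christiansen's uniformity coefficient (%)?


xbar = 89 / 6 = 14.833
sum|xi - xbar| = 18.667
CU = 100 * (1 - 18.667 / (6 * 14.833))
   = 100 * (1 - 0.2097)
   = 79.03%


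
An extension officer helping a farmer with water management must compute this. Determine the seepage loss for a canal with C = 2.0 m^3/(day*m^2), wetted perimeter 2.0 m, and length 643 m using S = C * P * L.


S = C * P * L
  = 2.0 * 2.0 * 643
  = 2572 m^3/day


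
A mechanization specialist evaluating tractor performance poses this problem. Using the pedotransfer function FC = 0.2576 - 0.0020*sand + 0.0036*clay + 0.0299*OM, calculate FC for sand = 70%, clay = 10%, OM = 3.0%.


FC = 0.2576 - 0.0020*70 + 0.0036*10 + 0.0299*3.0
   = 0.2576 - 0.1400 + 0.0360 + 0.0897
   = 0.2433


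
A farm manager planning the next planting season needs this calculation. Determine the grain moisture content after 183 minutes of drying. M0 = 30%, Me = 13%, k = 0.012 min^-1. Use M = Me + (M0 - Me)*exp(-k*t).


M = Me + (M0 - Me) * e^(-k*t)
  = 13 + (30 - 13) * e^(-0.012*183)
  = 13 + 17 * e^(-2.196)
  = 13 + 17 * 0.11125
  = 13 + 1.8912
  = 14.89%


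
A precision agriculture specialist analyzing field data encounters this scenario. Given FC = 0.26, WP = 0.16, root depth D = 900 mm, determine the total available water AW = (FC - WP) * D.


AW = (FC - WP) * D
   = (0.26 - 0.16) * 900
   = 0.10 * 900
   = 90 mm


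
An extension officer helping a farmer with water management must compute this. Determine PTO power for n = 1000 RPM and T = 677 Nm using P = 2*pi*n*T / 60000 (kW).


P = 2*pi*n*T / 60000
  = 2*pi * 1000 * 677 / 60000
  = 4253716.45 / 60000
  = 70.90 kW


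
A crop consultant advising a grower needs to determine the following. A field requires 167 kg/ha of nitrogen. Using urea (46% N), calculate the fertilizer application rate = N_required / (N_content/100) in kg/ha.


Rate = N_required / (N_content / 100)
     = 167 / (46 / 100)
     = 167 / 0.46
     = 363.04 kg/ha


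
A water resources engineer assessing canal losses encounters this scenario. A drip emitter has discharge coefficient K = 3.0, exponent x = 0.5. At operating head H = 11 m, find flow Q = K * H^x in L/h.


Q = K * H^x
  = 3.0 * 11^0.5
  = 3.0 * 3.3166
  = 9.95 L/h


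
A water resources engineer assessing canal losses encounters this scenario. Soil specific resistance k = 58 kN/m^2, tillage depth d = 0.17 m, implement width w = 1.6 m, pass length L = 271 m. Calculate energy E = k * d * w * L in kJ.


E = k * d * w * L
  = 58 * 0.17 * 1.6 * 271
  = 4275.30 kJ


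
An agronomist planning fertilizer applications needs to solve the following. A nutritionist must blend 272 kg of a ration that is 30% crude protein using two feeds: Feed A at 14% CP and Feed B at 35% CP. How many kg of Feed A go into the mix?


parts_A = CP_b - target = 35 - 30 = 5
parts_B = target - CP_a = 30 - 14 = 16
total_parts = 5 + 16 = 21
Feed A = 272 * 5 / 21 = 64.76 kg
Feed B = 272 * 16 / 21 = 207.24 kg

64.76 kg


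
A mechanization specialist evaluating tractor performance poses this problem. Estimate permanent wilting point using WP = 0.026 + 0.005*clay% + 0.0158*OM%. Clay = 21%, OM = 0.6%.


WP = 0.026 + 0.005*21 + 0.0158*0.6
   = 0.026 + 0.1050 + 0.0095
   = 0.1405


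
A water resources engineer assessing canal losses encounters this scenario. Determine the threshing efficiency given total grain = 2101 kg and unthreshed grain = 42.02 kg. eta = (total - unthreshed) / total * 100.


eta = (total - unthreshed) / total * 100
    = (2101 - 42.02) / 2101 * 100
    = 2058.98 / 2101 * 100
    = 98%


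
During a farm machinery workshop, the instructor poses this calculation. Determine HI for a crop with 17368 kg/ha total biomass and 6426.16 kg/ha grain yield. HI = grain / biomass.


HI = grain_yield / biomass
   = 6426.16 / 17368
   = 0.37


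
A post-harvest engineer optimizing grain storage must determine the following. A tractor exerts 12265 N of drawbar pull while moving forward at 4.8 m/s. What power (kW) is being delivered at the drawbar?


P = F * v / 1000
  = 12265 * 4.8 / 1000
  = 58872 / 1000
  = 58.87 kW


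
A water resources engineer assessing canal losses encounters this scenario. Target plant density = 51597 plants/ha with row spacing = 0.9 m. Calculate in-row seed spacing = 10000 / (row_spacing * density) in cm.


spacing = 10000 / (row_sp * density)
        = 10000 / (0.9 * 51597)
        = 10000 / 46437.30
        = 0.21534 m = 21.53 cm


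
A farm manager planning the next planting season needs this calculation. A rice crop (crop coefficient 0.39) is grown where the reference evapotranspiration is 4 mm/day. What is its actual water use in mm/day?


ETc = Kc * ET0
    = 0.39 * 4
    = 1.56 mm/day


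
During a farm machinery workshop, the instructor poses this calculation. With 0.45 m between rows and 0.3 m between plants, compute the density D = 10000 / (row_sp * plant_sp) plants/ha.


D = 10000 / (row_sp * plant_sp)
  = 10000 / (0.45 * 0.3)
  = 10000 / 0.1350
  = 74074.07 plants/ha


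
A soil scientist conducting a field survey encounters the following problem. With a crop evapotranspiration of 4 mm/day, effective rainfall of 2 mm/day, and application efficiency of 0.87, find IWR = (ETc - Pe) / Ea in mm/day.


IWR = (ETc - Pe) / Ea
    = (4 - 2) / 0.87
    = 2 / 0.87
    = 2.30 mm/day


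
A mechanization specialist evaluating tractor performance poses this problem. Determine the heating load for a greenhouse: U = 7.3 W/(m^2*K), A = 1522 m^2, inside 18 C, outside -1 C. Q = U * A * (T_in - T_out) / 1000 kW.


dT = 18 - (-1) = 19 K
Q = U * A * dT
  = 7.3 * 1522 * 19
  = 211101.40 W = 211.10 kW


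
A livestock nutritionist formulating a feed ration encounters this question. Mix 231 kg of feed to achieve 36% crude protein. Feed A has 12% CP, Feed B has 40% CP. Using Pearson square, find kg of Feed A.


parts_A = CP_b - target = 40 - 36 = 4
parts_B = target - CP_a = 36 - 12 = 24
total_parts = 4 + 24 = 28
Feed A = 231 * 4 / 28 = 33 kg
Feed B = 231 * 24 / 28 = 198 kg

33 kg


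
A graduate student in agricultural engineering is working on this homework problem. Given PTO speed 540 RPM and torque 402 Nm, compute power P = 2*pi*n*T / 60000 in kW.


P = 2*pi*n*T / 60000
  = 2*pi * 540 * 402 / 60000
  = 1363953.87 / 60000
  = 22.73 kW


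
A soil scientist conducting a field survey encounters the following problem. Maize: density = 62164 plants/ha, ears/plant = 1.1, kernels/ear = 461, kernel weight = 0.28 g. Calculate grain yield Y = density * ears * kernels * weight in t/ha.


Y = density * ears * kernels * kw
  = 62164 * 1.1 * 461 * 0.28 g/ha
  = 8826542.03 g/ha
  = 8826.54 kg/ha = 8.83 t/ha


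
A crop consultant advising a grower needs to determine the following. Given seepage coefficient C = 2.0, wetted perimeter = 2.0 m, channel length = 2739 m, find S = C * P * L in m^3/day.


S = C * P * L
  = 2.0 * 2.0 * 2739
  = 10956 m^3/day


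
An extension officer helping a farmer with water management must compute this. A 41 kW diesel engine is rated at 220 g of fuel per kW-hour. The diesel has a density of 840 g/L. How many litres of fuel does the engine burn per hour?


FC = P * BSFC / rho_fuel
   = 41 * 220 / 840
   = 9020 / 840
   = 10.74 L/h


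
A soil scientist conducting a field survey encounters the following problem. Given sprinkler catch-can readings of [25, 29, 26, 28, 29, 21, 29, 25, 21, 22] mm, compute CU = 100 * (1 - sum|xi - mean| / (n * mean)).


xbar = 255 / 10 = 25.500
sum|xi - xbar| = 27
CU = 100 * (1 - 27 / (10 * 25.500))
   = 100 * (1 - 0.1059)
   = 89.41%


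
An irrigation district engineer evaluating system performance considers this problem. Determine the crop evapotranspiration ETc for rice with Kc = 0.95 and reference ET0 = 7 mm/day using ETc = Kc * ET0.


ETc = Kc * ET0
    = 0.95 * 7
    = 6.65 mm/day


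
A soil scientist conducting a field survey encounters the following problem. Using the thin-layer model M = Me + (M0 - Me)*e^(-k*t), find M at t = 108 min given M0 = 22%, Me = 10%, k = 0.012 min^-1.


M = Me + (M0 - Me) * e^(-k*t)
  = 10 + (22 - 10) * e^(-0.012*108)
  = 10 + 12 * e^(-1.296)
  = 10 + 12 * 0.27362
  = 10 + 3.2835
  = 13.28%


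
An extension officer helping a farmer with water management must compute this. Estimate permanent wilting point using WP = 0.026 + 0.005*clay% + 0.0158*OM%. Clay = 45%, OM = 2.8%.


WP = 0.026 + 0.005*45 + 0.0158*2.8
   = 0.026 + 0.2250 + 0.0442
   = 0.2952


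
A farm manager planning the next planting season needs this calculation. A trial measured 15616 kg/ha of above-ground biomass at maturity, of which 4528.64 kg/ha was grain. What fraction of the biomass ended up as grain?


HI = grain_yield / biomass
   = 4528.64 / 15616
   = 0.29


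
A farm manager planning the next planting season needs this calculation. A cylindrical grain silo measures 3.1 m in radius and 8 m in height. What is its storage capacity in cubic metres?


V = pi * r^2 * h
  = pi * 3.1^2 * 8
  = pi * 9.61 * 8
  = 241.53 m^3


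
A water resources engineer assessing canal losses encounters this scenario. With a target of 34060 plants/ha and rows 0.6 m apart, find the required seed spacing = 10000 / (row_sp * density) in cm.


spacing = 10000 / (row_sp * density)
        = 10000 / (0.6 * 34060)
        = 10000 / 20436
        = 0.48933 m = 48.93 cm


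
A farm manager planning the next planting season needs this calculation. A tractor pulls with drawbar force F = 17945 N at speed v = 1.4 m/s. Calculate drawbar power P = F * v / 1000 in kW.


P = F * v / 1000
  = 17945 * 1.4 / 1000
  = 25123 / 1000
  = 25.12 kW


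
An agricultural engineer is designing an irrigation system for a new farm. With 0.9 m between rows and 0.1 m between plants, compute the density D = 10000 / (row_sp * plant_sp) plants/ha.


D = 10000 / (row_sp * plant_sp)
  = 10000 / (0.9 * 0.1)
  = 10000 / 0.0900
  = 111111.11 plants/ha


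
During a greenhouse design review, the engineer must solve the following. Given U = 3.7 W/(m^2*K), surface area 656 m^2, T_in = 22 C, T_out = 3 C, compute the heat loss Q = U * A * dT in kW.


dT = 22 - (3) = 19 K
Q = U * A * dT
  = 3.7 * 656 * 19
  = 46116.80 W = 46.12 kW


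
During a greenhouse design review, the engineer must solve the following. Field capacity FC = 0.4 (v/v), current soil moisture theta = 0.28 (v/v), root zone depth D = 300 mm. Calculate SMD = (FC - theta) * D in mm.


SMD = (FC - theta) * D
    = (0.4 - 0.28) * 300
    = 0.120 * 300
    = 36 mm


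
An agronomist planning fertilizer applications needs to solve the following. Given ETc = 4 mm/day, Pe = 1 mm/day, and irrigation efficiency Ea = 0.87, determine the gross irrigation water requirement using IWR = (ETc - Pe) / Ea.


IWR = (ETc - Pe) / Ea
    = (4 - 1) / 0.87
    = 3 / 0.87
    = 3.45 mm/day


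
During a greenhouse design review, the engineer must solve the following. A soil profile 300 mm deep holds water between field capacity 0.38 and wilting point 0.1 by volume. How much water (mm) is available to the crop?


AW = (FC - WP) * D
   = (0.38 - 0.1) * 300
   = 0.28 * 300
   = 84 mm


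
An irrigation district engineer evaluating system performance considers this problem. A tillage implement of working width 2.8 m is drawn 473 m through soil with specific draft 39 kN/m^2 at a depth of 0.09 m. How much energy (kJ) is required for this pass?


E = k * d * w * L
  = 39 * 0.09 * 2.8 * 473
  = 4648.64 kJ


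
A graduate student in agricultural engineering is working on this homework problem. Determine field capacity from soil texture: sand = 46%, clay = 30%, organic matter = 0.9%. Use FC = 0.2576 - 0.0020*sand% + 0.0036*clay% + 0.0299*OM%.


FC = 0.2576 - 0.0020*46 + 0.0036*30 + 0.0299*0.9
   = 0.2576 - 0.0920 + 0.1080 + 0.0269
   = 0.3005
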